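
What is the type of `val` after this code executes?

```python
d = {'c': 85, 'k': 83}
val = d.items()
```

dict.items() returns a dict_items view

dict_items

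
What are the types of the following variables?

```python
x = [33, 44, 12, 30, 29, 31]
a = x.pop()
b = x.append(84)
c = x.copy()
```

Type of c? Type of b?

list.copy() returns list; list.append() returns None

list, NoneType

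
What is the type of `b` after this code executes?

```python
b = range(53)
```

range() returns a range object

range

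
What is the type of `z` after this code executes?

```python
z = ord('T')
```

ord() returns int (Unicode code point)

int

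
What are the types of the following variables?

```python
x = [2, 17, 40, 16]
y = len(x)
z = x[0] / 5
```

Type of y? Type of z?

len() returns int; int / int returns float

int, float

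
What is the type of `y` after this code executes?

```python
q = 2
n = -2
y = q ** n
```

int ** negative int returns float

float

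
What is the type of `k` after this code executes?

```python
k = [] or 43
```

'or' returns first truthy value (43, which is int)

int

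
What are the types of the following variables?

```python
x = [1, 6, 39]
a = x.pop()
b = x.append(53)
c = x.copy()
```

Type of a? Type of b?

list.pop() returns the element (int); list.append() returns None

int, NoneType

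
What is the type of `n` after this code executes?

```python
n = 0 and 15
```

'and' returns the first falsy value (0, which is int)

int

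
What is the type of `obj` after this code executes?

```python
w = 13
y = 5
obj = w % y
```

int % int returns int (13 % 5 = 3)

int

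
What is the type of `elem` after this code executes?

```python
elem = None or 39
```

'or' with None returns the other value (39, int)

int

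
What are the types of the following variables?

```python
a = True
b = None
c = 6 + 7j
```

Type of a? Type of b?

a is bool; b is NoneType

bool, NoneType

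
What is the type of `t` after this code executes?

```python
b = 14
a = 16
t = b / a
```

int / int always returns float in Python 3 (14 / 16 = 0.875)

float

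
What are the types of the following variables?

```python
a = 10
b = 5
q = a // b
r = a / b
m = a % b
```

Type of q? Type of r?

int // int returns int; int / int returns float

int, float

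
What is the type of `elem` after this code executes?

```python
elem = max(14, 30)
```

max() of ints returns int

int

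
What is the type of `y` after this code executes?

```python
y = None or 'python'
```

'or' with None returns the other value ('python', str)

str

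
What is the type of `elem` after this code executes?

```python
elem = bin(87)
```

bin() returns str representation

str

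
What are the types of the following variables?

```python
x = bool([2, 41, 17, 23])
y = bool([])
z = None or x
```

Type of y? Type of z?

bool() returns bool; None or <bool> returns the bool

bool, bool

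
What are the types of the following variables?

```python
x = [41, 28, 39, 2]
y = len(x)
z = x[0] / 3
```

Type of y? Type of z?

len() returns int; int / int returns float

int, float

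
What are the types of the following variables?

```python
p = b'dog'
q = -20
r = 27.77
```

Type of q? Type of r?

q is int; r is float

int, float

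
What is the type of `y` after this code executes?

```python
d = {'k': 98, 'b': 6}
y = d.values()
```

.values() returns a dict_values view object

dict_values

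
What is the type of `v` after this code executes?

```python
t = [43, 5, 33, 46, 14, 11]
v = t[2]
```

Indexing a list of ints returns int (t[2] = 33)

int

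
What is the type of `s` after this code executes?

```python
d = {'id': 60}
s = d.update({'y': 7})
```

dict.update() returns None

NoneType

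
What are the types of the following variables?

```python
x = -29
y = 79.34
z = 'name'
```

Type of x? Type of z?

x is int; z is str

int, str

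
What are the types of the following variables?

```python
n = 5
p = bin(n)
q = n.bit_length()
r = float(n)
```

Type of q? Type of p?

int.bit_length() returns int; bin() returns str

int, str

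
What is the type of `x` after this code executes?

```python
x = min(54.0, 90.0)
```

min() of floats returns float

float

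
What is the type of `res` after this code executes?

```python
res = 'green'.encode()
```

str.encode() returns bytes

bytes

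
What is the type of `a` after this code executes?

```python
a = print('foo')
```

print() returns None

NoneType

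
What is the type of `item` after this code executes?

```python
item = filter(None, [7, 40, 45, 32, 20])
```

filter() returns a filter iterator object

filter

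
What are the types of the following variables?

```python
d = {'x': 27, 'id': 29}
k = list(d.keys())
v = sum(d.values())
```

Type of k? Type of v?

list(...) returns list; sum of int values returns int

list, int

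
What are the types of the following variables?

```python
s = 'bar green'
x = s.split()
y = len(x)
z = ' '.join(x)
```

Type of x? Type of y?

str.split() returns list; len() returns int

list, int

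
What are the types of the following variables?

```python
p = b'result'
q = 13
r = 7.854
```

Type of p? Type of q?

p is bytes; q is int

bytes, int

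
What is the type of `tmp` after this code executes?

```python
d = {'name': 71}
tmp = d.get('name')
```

dict.get() returns the value (int) when key is found

int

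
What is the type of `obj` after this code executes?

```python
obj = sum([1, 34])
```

sum() of ints returns int

int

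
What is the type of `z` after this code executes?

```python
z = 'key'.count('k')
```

str.count() returns int

int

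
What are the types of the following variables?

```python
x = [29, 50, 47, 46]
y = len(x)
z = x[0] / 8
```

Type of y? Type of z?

len() returns int; int / int returns float

int, float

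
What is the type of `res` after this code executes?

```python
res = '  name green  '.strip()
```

str.strip() returns str

str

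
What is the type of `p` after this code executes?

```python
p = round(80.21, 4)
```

round() with ndigits arg returns float

float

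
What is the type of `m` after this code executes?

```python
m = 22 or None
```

'or' returns first truthy value (22, int)

int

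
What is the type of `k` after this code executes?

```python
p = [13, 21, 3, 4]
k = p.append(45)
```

list.append() returns None (mutates in place)

NoneType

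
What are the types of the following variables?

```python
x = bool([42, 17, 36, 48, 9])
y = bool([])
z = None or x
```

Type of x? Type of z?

bool() returns bool; None or <bool> returns the bool

bool, bool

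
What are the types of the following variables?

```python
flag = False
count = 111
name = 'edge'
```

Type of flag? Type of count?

flag is bool; count is int

bool, int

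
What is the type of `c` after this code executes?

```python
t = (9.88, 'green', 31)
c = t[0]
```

Index 0 of tuple is 9.88 which is float

float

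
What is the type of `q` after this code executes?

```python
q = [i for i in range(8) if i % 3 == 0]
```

A list comprehension [...] produces a list

list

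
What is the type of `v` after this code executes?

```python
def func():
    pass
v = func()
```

A function with no return statement returns None

NoneType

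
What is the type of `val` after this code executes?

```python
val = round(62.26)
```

round() with no ndigits arg returns int

int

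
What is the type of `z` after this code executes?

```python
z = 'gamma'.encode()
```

str.encode() returns bytes

bytes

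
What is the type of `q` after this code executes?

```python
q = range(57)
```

range() returns a range object

range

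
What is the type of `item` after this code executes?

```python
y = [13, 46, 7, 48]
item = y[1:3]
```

Slicing a list always returns a list

list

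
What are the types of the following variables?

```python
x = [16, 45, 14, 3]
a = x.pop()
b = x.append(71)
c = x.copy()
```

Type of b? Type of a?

list.append() returns None; list.pop() returns the element (int)

NoneType, int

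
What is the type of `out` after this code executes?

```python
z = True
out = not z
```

'not' always returns bool

bool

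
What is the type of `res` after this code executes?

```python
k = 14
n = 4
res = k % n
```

int % int returns int (14 % 4 = 2)

int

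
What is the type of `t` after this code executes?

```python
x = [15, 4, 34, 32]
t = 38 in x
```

'in' operator returns bool

bool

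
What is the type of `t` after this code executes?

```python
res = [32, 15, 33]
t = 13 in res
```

'in' operator returns bool

bool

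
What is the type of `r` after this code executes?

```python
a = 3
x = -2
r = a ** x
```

int ** negative int returns float

float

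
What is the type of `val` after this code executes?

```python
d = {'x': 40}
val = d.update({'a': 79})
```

dict.update() returns None

NoneType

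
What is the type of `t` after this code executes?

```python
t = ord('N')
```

ord() returns int (Unicode code point)

int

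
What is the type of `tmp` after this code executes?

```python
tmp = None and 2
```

'and' returns first falsy value (None)

NoneType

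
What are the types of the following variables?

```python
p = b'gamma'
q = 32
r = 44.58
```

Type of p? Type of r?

p is bytes; r is float

bytes, float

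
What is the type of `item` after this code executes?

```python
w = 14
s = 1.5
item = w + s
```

int + float returns float (14 + 1.5 = 15.5)

float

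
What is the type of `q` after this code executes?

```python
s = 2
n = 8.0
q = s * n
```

int * float returns float (2 * 8.0 = 16.0)

float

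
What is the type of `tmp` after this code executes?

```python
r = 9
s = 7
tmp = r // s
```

int // int returns int (9 // 7 = 1)

int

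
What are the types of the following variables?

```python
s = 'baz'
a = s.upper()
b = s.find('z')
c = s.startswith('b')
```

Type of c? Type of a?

str.startswith() returns bool; str.upper() returns str

bool, str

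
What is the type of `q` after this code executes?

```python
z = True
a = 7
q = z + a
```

bool + int returns int (True is 1, so 1 + 7 = 8)

int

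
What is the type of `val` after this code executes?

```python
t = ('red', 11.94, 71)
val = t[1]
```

Index 1 of tuple is 11.94 which is float

float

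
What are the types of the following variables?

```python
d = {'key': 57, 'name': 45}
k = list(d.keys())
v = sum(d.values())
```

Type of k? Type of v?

list(...) returns list; sum of int values returns int

list, int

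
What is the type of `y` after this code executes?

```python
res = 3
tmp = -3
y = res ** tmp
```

int ** negative int returns float

float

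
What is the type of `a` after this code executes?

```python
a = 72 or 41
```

'or' returns the first truthy value (72, which is int)

int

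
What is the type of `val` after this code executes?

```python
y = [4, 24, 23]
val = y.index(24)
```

list.index() returns int

int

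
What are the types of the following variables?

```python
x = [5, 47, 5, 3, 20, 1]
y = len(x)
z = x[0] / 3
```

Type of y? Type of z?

len() returns int; int / int returns float

int, float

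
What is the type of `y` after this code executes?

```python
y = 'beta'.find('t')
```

str.find() returns int (index, or -1)

int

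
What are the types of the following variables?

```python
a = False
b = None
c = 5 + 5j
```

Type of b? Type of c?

b is NoneType; c is complex

NoneType, complex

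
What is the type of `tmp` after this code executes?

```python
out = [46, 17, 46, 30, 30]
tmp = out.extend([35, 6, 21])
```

list.extend() returns None

NoneType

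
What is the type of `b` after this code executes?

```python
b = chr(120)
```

chr() returns str (single character)

str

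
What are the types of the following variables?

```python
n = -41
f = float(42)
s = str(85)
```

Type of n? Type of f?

n is int; f is float

int, float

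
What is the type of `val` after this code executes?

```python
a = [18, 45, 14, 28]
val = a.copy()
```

list.copy() returns list

list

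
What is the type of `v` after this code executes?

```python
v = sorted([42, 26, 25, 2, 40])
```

sorted() always returns list

list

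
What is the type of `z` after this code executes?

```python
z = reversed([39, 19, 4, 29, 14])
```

reversed() on a list returns a list_reverseiterator

list_reverseiterator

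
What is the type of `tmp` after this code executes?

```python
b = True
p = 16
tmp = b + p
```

bool + int returns int (True is 1, so 1 + 16 = 17)

int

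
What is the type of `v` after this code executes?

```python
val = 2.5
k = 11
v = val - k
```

float - int returns float (2.5 - 11 = -8.5)

float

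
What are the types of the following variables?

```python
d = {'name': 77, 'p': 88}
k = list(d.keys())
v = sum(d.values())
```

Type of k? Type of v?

list(...) returns list; sum of int values returns int

list, int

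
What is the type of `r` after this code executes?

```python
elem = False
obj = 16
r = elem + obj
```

bool + int returns int (False is 0, so 0 + 16 = 16)

int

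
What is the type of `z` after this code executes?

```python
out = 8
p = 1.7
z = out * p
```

int * float returns float (8 * 1.7 = 13.6)

float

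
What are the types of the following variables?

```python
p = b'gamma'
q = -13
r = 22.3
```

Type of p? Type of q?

p is bytes; q is int

bytes, int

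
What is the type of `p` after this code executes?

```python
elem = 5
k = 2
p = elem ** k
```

int ** positive int returns int (5 ** 2 = 25)

int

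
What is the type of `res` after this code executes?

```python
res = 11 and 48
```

'and' returns the last value when all truthy (48, which is int)

int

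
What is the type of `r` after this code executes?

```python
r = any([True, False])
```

any() returns bool

bool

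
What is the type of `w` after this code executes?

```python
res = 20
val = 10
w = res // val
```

int // int returns int (20 // 10 = 2)

int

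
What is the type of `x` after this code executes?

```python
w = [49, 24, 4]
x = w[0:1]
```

Slicing a list always returns a list

list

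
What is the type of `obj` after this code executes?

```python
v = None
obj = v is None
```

'is' comparison returns bool

bool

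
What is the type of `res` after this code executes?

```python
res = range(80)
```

range() returns a range object

range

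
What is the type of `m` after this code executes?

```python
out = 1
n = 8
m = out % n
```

int % int returns int (1 % 8 = 1)

int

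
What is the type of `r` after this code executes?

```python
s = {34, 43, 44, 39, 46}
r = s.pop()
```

Popping from a set of ints returns int

int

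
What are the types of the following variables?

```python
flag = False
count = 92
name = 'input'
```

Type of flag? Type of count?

flag is bool; count is int

bool, int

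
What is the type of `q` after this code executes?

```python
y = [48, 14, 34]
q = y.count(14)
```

list.count() returns int

int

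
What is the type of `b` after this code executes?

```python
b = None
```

None has type NoneType

NoneType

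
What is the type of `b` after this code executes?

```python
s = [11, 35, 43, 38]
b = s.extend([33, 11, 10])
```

list.extend() returns None

NoneType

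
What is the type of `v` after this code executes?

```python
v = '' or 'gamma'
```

'or' returns first truthy value ('gamma', which is str)

str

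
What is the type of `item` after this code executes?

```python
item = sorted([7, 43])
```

sorted() always returns list

list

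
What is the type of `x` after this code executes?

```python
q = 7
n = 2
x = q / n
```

int / int always returns float in Python 3 (7 / 2 = 3.5)

float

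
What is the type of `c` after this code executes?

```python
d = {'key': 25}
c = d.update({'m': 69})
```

dict.update() returns None

NoneType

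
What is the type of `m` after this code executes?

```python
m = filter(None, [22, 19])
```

filter() returns a filter iterator object

filter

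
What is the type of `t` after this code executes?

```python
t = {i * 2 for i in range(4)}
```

A set comprehension {expr for x in iterable} produces a set

set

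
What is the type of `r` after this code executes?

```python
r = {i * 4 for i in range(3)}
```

A set comprehension {expr for x in iterable} produces a set

set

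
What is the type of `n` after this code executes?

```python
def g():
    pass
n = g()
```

A function with no return statement returns None

NoneType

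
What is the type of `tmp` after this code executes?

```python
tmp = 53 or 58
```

'or' returns the first truthy value (53, which is int)

int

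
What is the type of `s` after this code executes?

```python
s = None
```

None has type NoneType

NoneType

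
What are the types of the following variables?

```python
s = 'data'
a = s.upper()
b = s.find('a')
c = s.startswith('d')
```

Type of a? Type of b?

str.upper() returns str; str.find() returns int

str, int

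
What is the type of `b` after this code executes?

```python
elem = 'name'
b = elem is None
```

'is' comparison returns bool

bool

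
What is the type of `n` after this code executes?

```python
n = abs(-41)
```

abs() of int returns int

int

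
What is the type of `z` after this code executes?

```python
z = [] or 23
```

'or' returns first truthy value (23, which is int)

int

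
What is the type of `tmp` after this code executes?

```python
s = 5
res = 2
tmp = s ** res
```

int ** positive int returns int (5 ** 2 = 25)

int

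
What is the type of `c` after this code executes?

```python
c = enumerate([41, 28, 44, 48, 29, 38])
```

enumerate() returns an enumerate iterator object

enumerate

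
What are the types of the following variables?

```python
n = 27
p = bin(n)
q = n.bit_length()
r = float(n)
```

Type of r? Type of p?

float() returns float; bin() returns str

float, str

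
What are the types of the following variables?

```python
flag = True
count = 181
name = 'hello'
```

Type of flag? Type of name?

flag is bool; name is str

bool, str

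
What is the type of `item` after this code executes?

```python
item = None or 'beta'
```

'or' with None returns the other value ('beta', str)

str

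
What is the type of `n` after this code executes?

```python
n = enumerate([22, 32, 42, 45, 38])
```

enumerate() returns an enumerate iterator object

enumerate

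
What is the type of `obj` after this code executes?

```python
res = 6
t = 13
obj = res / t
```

int / int always returns float in Python 3 (6 / 13 = 0.461538)

float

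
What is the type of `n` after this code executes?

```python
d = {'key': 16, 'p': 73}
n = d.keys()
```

.keys() returns a dict_keys view object

dict_keys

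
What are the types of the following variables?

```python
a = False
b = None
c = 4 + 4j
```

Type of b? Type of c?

b is NoneType; c is complex

NoneType, complex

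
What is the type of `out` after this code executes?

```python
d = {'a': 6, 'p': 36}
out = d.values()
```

.values() returns a dict_values view object

dict_values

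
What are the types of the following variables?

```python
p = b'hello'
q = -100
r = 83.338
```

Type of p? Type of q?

p is bytes; q is int

bytes, int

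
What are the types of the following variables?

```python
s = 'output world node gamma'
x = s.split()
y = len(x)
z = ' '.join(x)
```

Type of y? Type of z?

len() returns int; str.join() returns str

int, str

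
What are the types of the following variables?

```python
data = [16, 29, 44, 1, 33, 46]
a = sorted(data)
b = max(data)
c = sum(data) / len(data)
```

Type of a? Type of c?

sorted() returns list; int / int returns float

list, float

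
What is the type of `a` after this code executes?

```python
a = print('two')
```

print() returns None

NoneType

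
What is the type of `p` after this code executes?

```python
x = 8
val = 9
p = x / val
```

int / int always returns float in Python 3 (8 / 9 = 0.888889)

float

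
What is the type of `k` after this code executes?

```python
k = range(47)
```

range() returns a range object

range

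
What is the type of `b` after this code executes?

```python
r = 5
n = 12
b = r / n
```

int / int always returns float in Python 3 (5 / 12 = 0.416667)

float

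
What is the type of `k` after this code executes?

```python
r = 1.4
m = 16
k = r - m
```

float - int returns float (1.4 - 16 = -14.6)

float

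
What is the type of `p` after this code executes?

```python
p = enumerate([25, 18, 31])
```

enumerate() returns an enumerate iterator object

enumerate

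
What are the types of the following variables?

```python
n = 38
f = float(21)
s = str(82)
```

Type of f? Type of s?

f is float; s is str

float, str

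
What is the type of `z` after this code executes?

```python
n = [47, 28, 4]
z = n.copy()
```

list.copy() returns list

list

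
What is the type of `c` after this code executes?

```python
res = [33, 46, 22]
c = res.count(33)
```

list.count() returns int

int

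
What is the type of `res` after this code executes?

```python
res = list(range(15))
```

list(range(...)) returns list

list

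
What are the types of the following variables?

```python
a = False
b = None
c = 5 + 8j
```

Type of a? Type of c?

a is bool; c is complex

bool, complex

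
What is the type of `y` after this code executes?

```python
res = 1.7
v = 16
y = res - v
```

float - int returns float (1.7 - 16 = -14.3)

float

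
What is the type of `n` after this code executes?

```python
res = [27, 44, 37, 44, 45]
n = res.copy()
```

list.copy() returns list

list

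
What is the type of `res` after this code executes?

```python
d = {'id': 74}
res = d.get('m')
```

dict.get() returns None when key 'm' is not found and no default given

NoneType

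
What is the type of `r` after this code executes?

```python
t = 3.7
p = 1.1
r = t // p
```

float // float returns float (floor division preserves float type)

float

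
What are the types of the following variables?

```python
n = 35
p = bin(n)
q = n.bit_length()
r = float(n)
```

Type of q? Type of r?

int.bit_length() returns int; float() returns float

int, float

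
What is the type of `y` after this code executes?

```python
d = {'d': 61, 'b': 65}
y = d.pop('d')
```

dict.pop() returns the value (int)

int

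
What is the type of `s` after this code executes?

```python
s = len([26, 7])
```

len() always returns int

int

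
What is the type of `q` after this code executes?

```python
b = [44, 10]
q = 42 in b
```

'in' operator returns bool

bool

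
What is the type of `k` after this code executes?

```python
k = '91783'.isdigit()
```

str.isdigit() returns bool

bool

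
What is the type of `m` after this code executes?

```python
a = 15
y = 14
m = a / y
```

int / int always returns float in Python 3 (15 / 14 = 1.07143)

float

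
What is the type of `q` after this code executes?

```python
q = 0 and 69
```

'and' returns the first falsy value (0, which is int)

int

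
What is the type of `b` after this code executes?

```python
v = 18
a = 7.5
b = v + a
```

int + float returns float (18 + 7.5 = 25.5)

float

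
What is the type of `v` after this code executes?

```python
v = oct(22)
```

oct() returns str representation

str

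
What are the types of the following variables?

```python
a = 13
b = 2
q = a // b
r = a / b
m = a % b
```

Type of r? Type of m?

int / int returns float; int % int returns int

float, int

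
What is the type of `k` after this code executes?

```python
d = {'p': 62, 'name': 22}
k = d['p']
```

Accessing dict[str, int] with key 'p' returns int value 62

int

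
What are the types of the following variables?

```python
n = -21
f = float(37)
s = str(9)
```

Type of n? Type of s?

n is int; s is str

int, str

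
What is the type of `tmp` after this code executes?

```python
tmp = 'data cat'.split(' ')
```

str.split() returns list

list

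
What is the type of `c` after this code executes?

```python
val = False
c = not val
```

'not' always returns bool

bool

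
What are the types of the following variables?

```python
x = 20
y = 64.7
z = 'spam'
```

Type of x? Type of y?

x is int; y is float

int, float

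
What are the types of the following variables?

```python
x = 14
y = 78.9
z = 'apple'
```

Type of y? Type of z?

y is float; z is str

float, str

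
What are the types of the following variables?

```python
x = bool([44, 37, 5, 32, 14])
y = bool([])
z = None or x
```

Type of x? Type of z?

bool() returns bool; None or <bool> returns the bool

bool, bool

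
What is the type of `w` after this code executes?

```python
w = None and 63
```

'and' returns first falsy value (None)

NoneType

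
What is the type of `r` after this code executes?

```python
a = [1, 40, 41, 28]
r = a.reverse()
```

list.reverse() returns None

NoneType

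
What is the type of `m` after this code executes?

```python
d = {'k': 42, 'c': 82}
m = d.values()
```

.values() returns a dict_values view object

dict_values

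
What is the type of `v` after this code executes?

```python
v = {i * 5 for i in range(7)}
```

A set comprehension {expr for x in iterable} produces a set

set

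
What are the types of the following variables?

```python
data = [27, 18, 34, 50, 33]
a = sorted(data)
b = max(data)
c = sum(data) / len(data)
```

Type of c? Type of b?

int / int returns float; max of ints returns int

float, int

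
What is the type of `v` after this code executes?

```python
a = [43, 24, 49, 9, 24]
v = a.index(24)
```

list.index() returns int

int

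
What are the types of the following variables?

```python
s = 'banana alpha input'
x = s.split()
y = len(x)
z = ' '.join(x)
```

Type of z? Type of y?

str.join() returns str; len() returns int

str, int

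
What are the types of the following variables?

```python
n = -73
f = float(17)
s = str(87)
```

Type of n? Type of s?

n is int; s is str

int, str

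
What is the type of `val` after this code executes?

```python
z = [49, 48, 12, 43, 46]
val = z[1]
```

Indexing a list of ints returns int (z[1] = 48)

int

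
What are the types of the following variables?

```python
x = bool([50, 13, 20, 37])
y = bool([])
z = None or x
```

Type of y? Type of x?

bool() returns bool; bool() returns bool

bool, bool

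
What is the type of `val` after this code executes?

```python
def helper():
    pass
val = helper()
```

A function with no return statement returns None

NoneType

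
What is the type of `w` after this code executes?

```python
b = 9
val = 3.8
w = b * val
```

int * float returns float (9 * 3.8 = 34.2)

float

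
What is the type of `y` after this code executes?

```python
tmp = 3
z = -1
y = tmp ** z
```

int ** negative int returns float

float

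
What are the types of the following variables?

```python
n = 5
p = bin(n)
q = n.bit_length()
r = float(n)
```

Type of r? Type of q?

float() returns float; int.bit_length() returns int

float, int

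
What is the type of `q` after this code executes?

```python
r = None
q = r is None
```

'is' comparison returns bool

bool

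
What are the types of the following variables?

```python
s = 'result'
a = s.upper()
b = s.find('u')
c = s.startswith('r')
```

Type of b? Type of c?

str.find() returns int; str.startswith() returns bool

int, bool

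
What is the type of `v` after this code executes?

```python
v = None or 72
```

'or' with None returns the other value (72, int)

int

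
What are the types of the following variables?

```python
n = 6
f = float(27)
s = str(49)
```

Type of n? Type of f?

n is int; f is float

int, float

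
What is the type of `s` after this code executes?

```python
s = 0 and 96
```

'and' returns the first falsy value (0, which is int)

int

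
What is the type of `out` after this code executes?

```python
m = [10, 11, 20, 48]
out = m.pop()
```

list.pop() returns the popped element (int here)

int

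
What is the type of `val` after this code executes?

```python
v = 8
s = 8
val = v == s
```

Equality comparison returns bool

bool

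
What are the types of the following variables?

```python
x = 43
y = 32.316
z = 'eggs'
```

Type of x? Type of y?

x is int; y is float

int, float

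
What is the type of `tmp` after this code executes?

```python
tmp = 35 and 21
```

'and' returns the last value when all truthy (21, which is int)

int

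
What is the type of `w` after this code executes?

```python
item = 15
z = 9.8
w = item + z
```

int + float returns float (15 + 9.8 = 24.8)

float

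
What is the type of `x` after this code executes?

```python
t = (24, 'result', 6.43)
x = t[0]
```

Index 0 of tuple is 24 which is int

int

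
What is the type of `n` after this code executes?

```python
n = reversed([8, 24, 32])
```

reversed() on a list returns a list_reverseiterator

list_reverseiterator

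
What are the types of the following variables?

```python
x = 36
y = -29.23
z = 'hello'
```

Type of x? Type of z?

x is int; z is str

int, str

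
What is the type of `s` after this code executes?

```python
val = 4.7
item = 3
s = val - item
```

float - int returns float (4.7 - 3 = 1.7)

float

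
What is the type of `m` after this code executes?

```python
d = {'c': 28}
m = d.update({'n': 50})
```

dict.update() returns None

NoneType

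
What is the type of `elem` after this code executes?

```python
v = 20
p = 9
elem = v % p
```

int % int returns int (20 % 9 = 2)

int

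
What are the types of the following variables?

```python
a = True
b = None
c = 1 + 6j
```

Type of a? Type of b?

a is bool; b is NoneType

bool, NoneType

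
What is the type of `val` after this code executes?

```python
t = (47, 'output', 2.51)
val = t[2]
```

Index 2 of tuple is 2.51 which is float

float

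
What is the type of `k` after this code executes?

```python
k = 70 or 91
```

'or' returns the first truthy value (70, which is int)

int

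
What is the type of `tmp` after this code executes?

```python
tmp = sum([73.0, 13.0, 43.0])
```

sum() of floats returns float

float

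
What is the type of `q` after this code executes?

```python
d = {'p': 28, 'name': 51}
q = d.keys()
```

.keys() returns a dict_keys view object

dict_keys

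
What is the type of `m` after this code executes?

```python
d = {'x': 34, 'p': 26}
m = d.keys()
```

.keys() returns a dict_keys view object

dict_keys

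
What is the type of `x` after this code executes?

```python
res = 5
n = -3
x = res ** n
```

int ** negative int returns float

float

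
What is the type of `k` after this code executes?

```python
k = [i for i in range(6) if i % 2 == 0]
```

A list comprehension [...] produces a list

list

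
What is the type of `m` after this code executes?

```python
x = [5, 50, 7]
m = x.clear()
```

list.clear() returns None

NoneType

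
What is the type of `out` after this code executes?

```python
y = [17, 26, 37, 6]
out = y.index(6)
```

list.index() returns int

int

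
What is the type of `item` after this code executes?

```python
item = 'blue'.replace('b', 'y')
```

str.replace() returns str

str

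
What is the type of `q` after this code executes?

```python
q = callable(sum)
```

callable() returns bool

bool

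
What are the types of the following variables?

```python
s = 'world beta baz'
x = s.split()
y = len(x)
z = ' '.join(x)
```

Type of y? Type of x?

len() returns int; str.split() returns list

int, list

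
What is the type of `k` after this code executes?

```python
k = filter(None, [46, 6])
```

filter() returns a filter iterator object

filter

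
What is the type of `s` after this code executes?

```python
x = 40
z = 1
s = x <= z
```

Comparison operators return bool

bool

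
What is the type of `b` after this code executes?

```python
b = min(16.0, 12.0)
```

min() of floats returns float

float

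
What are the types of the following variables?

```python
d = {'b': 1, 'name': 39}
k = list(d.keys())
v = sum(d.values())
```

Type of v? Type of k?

sum of int values returns int; list(...) returns list

int, list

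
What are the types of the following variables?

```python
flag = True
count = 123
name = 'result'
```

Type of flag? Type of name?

flag is bool; name is str

bool, str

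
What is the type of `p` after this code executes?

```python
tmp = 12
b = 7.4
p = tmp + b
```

int + float returns float (12 + 7.4 = 19.4)

float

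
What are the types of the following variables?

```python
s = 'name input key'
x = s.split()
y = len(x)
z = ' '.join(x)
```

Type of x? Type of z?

str.split() returns list; str.join() returns str

list, str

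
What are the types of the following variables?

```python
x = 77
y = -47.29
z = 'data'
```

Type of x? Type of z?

x is int; z is str

int, str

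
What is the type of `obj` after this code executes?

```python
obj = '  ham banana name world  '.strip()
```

str.strip() returns str

str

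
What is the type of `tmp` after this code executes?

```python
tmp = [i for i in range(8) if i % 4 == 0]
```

A list comprehension [...] produces a list

list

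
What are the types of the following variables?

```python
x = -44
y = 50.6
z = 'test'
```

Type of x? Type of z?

x is int; z is str

int, str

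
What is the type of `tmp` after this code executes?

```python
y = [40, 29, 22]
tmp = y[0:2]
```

Slicing a list always returns a list

list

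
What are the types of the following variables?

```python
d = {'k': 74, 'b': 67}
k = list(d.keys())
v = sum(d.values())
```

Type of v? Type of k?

sum of int values returns int; list(...) returns list

int, list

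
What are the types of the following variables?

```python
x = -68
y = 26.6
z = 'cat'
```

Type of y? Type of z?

y is float; z is str

float, str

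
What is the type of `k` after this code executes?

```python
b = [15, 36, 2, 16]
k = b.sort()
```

list.sort() returns None (sorts in place)

NoneType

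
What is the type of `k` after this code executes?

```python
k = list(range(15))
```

list(range(...)) returns list

list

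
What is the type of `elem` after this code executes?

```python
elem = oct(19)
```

oct() returns str representation

str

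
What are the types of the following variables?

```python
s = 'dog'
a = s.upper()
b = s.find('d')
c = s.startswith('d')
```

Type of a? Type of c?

str.upper() returns str; str.startswith() returns bool

str, bool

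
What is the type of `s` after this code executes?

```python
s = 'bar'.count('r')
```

str.count() returns int

int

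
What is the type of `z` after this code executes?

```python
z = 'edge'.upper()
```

str.upper() returns str

str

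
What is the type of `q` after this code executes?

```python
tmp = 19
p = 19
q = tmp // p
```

int // int returns int (19 // 19 = 1)

int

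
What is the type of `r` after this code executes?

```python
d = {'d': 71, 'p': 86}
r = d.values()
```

.values() returns a dict_values view object

dict_values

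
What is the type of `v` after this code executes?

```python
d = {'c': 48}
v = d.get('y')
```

dict.get() returns None when key 'y' is not found and no default given

NoneType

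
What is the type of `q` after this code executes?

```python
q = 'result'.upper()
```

str.upper() returns str

str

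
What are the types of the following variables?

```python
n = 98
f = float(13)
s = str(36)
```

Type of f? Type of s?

f is float; s is str

float, str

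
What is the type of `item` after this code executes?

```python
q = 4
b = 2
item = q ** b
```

int ** positive int returns int (4 ** 2 = 16)

int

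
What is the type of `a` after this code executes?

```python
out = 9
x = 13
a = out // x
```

int // int returns int (9 // 13 = 0)

int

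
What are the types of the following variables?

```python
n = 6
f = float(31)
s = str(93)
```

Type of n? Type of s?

n is int; s is str

int, str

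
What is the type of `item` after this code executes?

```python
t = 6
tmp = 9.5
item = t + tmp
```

int + float returns float (6 + 9.5 = 15.5)

float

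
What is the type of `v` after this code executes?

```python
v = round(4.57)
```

round() with no ndigits arg returns int

int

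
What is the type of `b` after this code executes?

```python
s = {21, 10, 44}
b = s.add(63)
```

set.add() returns None (mutates in place)

NoneType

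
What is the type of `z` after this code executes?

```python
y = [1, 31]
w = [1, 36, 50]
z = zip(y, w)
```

zip() returns a zip iterator object

zip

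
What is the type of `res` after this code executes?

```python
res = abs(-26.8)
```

abs() of float returns float

float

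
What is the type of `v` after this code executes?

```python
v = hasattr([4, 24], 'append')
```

hasattr() returns bool

bool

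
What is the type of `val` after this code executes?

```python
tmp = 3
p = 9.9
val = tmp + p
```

int + float returns float (3 + 9.9 = 12.9)

float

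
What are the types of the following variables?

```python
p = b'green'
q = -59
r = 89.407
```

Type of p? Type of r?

p is bytes; r is float

bytes, float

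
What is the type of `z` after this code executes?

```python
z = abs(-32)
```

abs() of int returns int

int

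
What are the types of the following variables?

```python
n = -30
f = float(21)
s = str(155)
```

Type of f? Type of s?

f is float; s is str

float, str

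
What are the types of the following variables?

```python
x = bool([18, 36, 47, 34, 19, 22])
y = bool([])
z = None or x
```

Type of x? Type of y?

bool() returns bool; bool() returns bool

bool, bool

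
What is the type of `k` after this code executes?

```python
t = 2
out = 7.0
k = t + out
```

int + float returns float (2 + 7.0 = 9.0)

float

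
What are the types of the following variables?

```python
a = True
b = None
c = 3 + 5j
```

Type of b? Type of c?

b is NoneType; c is complex

NoneType, complex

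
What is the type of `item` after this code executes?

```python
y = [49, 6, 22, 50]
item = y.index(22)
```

list.index() returns int

int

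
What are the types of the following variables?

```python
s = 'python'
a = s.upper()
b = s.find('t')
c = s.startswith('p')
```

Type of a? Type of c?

str.upper() returns str; str.startswith() returns bool

str, bool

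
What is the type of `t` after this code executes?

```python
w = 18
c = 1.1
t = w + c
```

int + float returns float (18 + 1.1 = 19.1)

float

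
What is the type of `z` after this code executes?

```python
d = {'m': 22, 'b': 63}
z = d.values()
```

.values() returns a dict_values view object

dict_values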